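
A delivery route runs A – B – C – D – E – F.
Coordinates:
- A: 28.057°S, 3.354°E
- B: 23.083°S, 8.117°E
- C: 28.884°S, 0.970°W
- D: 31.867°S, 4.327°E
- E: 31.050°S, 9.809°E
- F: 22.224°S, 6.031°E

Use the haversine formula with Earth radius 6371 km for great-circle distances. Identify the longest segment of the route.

Leg distances:
A→B: 730.7 km
B→C: 1113.3 km
C→D: 606.7 km
D→E: 527.8 km
E→F: 1050.6 km
The longest leg is B–C at 1113.3 km.

B–C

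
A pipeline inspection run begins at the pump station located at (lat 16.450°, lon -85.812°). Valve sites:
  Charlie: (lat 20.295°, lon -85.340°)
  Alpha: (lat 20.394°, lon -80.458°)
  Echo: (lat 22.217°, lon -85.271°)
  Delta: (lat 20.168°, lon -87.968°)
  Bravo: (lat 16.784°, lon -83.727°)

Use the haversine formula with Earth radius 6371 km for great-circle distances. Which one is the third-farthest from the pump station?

Delta

Distance to each, sorted:
Alpha: 715.0 km
Echo: 643.8 km
Delta: 471.9 km
Charlie: 430.4 km
Bravo: 225.2 km
The third-farthest is Delta at 471.9 km.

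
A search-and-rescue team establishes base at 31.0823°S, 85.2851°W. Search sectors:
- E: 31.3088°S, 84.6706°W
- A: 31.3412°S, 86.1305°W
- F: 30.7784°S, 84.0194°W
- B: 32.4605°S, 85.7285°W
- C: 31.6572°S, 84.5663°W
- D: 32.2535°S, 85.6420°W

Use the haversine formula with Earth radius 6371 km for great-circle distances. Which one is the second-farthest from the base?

D

Distances from the base (31.0823°S, 85.2851°W):
B: 158.9 km
D: 134.5 km
F: 125.4 km
C: 93.5 km
A: 85.4 km
E: 63.6 km
The second-farthest is D at 134.5 km.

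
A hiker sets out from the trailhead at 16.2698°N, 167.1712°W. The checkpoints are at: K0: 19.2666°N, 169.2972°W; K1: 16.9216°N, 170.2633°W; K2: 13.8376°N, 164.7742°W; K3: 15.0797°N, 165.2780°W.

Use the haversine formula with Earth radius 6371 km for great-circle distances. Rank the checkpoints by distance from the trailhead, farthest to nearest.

K0, K2, K1, K3

Distances from the trailhead:
K0 19.2666°N, 169.2972°W: 402.1 km
K2 13.8376°N, 164.7742°W: 373.3 km
K1 16.9216°N, 170.2633°W: 337.4 km
K3 15.0797°N, 165.2780°W: 242.1 km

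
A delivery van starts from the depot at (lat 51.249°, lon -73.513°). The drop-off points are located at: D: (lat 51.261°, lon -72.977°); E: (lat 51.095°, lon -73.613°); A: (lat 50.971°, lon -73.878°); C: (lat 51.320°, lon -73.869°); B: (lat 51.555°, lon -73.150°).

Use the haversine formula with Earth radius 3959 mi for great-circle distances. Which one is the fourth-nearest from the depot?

Distance to each, sorted:
E: 11.5 mi
C: 16.1 mi
D: 23.2 mi
A: 24.9 mi
B: 26.3 mi
The fourth-nearest is A at 24.9 mi.

A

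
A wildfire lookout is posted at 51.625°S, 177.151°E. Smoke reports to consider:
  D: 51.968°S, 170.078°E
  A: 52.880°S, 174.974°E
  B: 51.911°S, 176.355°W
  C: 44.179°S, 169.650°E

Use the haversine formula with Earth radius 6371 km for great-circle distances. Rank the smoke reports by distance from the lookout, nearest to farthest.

Computing each great-circle distance from 51.625°S, 177.151°E:
A 52.880°S, 174.974°E: 203.5 km
B 51.911°S, 176.355°W: 447.8 km
D 51.968°S, 170.078°E: 487.7 km
C 44.179°S, 169.650°E: 997.9 km

A, B, D, C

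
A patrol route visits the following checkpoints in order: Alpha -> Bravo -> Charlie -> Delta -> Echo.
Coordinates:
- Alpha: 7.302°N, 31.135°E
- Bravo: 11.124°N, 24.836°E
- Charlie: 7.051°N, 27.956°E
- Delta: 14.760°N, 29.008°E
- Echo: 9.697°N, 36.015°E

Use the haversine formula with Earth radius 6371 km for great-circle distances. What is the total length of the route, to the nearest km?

3191 km

Leg distances:
Alpha→Bravo: 811.4 km  (cumulative 811.4 km)
Bravo→Charlie: 567.8 km  (cumulative 1379.2 km)
Charlie→Delta: 864.9 km  (cumulative 2244.1 km)
Delta→Echo: 946.7 km  (cumulative 3190.8 km)
Total route length ≈ 3191 km.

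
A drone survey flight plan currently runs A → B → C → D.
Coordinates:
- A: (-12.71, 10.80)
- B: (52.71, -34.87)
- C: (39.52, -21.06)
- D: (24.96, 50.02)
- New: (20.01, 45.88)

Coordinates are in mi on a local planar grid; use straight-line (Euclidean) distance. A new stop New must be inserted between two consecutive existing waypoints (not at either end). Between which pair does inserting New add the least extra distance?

between C and D

Added distance for inserting New between each consecutive pair:
A–B: 55.3 mi
B–C: 137.7 mi
C–D: 3.6 mi
Smallest added distance is 3.6 mi, inserting between C and D.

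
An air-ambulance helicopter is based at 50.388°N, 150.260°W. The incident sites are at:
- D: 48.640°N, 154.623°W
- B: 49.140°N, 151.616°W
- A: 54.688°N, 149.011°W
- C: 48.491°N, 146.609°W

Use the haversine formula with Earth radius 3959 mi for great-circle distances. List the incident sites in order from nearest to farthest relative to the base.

Computing each great-circle distance from 50.388°N, 150.260°W:
B 49.140°N, 151.616°W: 105.3 mi
C 48.491°N, 146.609°W: 209.9 mi
D 48.640°N, 154.623°W: 229.9 mi
A 54.688°N, 149.011°W: 301.7 mi

B, C, D, A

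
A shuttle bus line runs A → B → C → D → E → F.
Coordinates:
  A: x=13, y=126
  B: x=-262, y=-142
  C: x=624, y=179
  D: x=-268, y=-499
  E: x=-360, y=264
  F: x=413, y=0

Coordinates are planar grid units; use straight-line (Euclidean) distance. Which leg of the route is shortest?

A–B

Leg distances:
A→B: 384.0
B→C: 942.4
C→D: 1120.4
D→E: 768.5
E→F: 816.8
The shortest leg is A–B at 384.0.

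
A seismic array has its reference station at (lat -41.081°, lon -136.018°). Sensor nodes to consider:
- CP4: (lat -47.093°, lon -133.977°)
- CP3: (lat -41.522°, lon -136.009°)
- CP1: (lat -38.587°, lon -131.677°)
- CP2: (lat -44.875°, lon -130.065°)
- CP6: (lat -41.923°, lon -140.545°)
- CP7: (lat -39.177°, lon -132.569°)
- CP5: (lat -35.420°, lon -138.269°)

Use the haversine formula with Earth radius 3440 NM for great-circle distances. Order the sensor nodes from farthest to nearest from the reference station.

Distance from the reference station at (lat -41.081°, lon -136.018°) to each:
CP4 (lat -47.093°, lon -133.977°): 371.5 NM
CP5 (lat -35.420°, lon -138.269°): 356.0 NM
CP2 (lat -44.875°, lon -130.065°): 346.6 NM
CP1 (lat -38.587°, lon -131.677°): 249.9 NM
CP6 (lat -41.923°, lon -140.545°): 209.7 NM
CP7 (lat -39.177°, lon -132.569°): 195.3 NM
CP3 (lat -41.522°, lon -136.009°): 26.5 NM

CP4, CP5, CP2, CP1, CP6, CP7, CP3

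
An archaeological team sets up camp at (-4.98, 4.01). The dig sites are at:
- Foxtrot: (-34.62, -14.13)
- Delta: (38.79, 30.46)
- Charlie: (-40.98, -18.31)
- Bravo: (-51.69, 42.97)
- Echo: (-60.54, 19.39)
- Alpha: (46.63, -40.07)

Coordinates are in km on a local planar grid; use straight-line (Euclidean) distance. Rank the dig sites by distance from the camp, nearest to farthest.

Foxtrot, Charlie, Delta, Echo, Bravo, Alpha

Computing each straight-line distance from (-4.98, 4.01):
Foxtrot (-34.62, -14.13): 34.8 km
Charlie (-40.98, -18.31): 42.4 km
Delta (38.79, 30.46): 51.1 km
Echo (-60.54, 19.39): 57.6 km
Bravo (-51.69, 42.97): 60.8 km
Alpha (46.63, -40.07): 67.9 km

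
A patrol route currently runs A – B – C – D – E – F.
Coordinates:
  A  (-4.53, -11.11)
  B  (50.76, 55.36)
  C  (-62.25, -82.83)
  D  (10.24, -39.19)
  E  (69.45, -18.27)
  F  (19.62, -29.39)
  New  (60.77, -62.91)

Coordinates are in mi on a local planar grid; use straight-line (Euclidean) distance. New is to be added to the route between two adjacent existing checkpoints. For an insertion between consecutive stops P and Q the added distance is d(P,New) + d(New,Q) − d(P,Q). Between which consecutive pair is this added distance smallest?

Added distance for inserting New between each consecutive pair:
A–B: 115.6 mi
B–C: 64.8 mi
C–D: 95.8 mi
D–E: 38.5 mi
E–F: 47.5 mi
Smallest added distance is 38.5 mi, inserting between D and E.

between D and E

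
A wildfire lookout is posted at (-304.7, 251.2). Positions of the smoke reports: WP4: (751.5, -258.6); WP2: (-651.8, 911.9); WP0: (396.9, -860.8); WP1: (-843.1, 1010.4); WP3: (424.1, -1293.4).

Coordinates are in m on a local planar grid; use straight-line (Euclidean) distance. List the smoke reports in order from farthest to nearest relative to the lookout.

WP3, WP0, WP4, WP1, WP2

Distances from the lookout:
WP3 (424.1, -1293.4): 1707.9 m
WP0 (396.9, -860.8): 1314.8 m
WP4 (751.5, -258.6): 1172.8 m
WP1 (-843.1, 1010.4): 930.7 m
WP2 (-651.8, 911.9): 746.3 m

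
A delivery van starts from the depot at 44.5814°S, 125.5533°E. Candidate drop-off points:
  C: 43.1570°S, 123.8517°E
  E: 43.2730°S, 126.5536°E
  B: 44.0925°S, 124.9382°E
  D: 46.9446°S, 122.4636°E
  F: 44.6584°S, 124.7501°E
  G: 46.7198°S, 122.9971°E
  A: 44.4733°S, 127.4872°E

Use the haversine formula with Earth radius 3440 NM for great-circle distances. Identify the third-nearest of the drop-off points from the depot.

A

Distances from the depot (44.5814°S, 125.5533°E):
F: 34.6 NM
B: 39.5 NM
A: 83.0 NM
E: 89.7 NM
C: 112.9 NM
G: 167.3 NM
D: 192.0 NM
The third-nearest is A at 83.0 NM.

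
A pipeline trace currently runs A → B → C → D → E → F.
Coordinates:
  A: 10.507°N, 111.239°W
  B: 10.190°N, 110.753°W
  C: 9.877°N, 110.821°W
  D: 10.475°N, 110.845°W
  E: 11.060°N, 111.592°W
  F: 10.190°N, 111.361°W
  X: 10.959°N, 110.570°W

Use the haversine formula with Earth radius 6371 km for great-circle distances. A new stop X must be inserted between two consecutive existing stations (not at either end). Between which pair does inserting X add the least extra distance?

Added distance for inserting X between each consecutive pair:
A–B: 112.7 km
B–C: 175.6 km
C–D: 118.5 km
D–E: 69.4 km
E–F: 133.7 km
Smallest added distance is 69.4 km, inserting between D and E.

between D and E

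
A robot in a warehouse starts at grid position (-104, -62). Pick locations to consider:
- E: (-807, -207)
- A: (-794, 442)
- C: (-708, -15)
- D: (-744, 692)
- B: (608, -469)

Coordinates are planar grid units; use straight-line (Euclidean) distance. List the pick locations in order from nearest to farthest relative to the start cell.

Distance from the start cell at (-104, -62) to each:
C (-708, -15): 605.8
E (-807, -207): 717.8
B (608, -469): 820.1
A (-794, 442): 854.5
D (-744, 692): 989.0

C, E, B, A, D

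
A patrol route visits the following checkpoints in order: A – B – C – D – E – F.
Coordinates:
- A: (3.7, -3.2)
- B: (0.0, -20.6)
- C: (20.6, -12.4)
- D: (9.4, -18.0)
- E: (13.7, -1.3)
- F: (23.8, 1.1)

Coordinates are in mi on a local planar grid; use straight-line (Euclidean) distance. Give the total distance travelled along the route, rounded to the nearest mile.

80 mi

Leg distances:
A→B: 17.8 mi  (cumulative 17.8 mi)
B→C: 22.2 mi  (cumulative 40.0 mi)
C→D: 12.5 mi  (cumulative 52.5 mi)
D→E: 17.2 mi  (cumulative 69.7 mi)
E→F: 10.4 mi  (cumulative 80.1 mi)
Total route length ≈ 80 mi.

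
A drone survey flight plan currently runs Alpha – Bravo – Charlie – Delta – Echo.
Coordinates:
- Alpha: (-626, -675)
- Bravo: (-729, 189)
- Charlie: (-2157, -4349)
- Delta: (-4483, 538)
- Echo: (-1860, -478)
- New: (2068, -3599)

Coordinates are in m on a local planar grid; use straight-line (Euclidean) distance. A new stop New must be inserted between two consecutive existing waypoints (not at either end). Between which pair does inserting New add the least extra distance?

between Bravo and Charlie

Added distance for inserting New between each consecutive pair:
Alpha–Bravo: 7814.5 m
Bravo–Charlie: 4242.4 m
Charlie–Delta: 6626.7 m
Delta–Echo: 9952.0 m
Smallest added distance is 4242.4 m, inserting between Bravo and Charlie.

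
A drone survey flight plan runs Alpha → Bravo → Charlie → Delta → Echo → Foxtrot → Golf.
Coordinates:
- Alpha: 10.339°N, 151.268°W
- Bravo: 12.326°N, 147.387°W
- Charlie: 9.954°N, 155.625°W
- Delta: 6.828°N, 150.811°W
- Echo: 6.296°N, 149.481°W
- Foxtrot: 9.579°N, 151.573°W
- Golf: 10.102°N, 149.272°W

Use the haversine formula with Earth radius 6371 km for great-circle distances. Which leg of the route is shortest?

Leg distances:
Alpha→Bravo: 477.3 km
Bravo→Charlie: 936.6 km
Charlie→Delta: 633.4 km
Delta→Echo: 158.4 km
Echo→Foxtrot: 431.7 km
Foxtrot→Golf: 258.7 km
The shortest leg is Delta–Echo at 158.4 km.

Delta–Echo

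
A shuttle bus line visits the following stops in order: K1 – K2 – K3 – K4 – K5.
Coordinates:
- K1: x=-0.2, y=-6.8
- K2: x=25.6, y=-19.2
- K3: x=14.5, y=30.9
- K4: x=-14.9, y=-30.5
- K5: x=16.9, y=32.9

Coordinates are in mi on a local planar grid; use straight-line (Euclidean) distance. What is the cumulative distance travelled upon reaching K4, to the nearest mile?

148 mi

Leg distances:
K1→K2: 28.6 mi  (cumulative 28.6 mi)
K2→K3: 51.3 mi  (cumulative 79.9 mi)
K3→K4: 68.1 mi  (cumulative 148.0 mi)
Cumulative distance at K4 ≈ 148 mi.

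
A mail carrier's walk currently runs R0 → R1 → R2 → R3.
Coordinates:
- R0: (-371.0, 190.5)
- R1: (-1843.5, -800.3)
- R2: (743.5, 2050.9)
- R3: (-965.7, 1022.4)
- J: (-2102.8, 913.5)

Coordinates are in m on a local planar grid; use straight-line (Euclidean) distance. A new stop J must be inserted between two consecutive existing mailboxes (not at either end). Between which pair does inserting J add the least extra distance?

between R1 and R2

Added distance for inserting J between each consecutive pair:
R0–R1: 1835.2 m
R1–R2: 948.5 m
R2–R3: 2212.7 m
Smallest added distance is 948.5 m, inserting between R1 and R2.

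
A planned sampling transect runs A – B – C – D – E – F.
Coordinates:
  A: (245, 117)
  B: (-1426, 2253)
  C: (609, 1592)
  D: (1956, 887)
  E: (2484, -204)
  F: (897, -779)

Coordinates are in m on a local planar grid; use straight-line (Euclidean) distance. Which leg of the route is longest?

A–B

Leg distances:
A→B: 2712.0 m
B→C: 2139.7 m
C→D: 1520.3 m
D→E: 1212.0 m
E→F: 1688.0 m
The longest leg is A–B at 2712.0 m.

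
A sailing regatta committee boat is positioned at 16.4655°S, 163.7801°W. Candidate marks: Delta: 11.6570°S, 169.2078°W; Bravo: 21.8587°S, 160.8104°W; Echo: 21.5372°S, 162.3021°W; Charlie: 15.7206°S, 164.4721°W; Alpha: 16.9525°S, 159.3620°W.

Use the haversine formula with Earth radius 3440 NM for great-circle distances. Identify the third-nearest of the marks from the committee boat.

Echo

Distances from the committee boat (16.4655°S, 163.7801°W):
Charlie: 59.9 NM
Alpha: 255.7 NM
Echo: 315.8 NM
Bravo: 364.9 NM
Delta: 428.0 NM
The third-nearest is Echo at 315.8 NM.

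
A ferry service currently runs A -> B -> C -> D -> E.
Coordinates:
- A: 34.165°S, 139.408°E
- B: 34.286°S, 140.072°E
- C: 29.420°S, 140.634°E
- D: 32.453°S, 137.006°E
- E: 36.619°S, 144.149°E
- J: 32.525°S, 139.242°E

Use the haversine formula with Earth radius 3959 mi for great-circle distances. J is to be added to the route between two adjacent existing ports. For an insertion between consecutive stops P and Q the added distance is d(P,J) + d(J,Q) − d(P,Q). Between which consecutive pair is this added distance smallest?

between B and C

Added distance for inserting J between each consecutive pair:
A–B: 205.6 mi
B–C: 22.8 mi
C–D: 60.0 mi
D–E: 29.8 mi
Smallest added distance is 22.8 mi, inserting between B and C.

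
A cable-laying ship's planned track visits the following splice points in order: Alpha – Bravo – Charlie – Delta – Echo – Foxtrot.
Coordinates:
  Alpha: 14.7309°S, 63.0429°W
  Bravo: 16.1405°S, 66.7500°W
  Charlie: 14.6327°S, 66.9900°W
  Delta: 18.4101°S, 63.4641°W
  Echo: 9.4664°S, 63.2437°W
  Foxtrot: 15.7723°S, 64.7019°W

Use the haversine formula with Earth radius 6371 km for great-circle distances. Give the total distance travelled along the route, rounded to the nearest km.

2874 km

Leg distances:
Alpha→Bravo: 427.1 km  (cumulative 427.1 km)
Bravo→Charlie: 169.6 km  (cumulative 596.7 km)
Charlie→Delta: 563.6 km  (cumulative 1160.3 km)
Delta→Echo: 994.8 km  (cumulative 2155.1 km)
Echo→Foxtrot: 718.8 km  (cumulative 2873.9 km)
Total route length ≈ 2874 km.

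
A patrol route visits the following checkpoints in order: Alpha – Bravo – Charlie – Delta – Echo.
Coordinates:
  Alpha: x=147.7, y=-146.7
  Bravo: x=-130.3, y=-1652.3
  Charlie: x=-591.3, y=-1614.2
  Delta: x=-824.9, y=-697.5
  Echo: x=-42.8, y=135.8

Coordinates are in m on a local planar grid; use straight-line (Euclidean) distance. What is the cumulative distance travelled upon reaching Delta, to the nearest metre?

2940 m

Leg distances:
Alpha→Bravo: 1531.1 m  (cumulative 1531.1 m)
Bravo→Charlie: 462.6 m  (cumulative 1993.6 m)
Charlie→Delta: 946.0 m  (cumulative 2939.6 m)
Cumulative distance at Delta ≈ 2940 m.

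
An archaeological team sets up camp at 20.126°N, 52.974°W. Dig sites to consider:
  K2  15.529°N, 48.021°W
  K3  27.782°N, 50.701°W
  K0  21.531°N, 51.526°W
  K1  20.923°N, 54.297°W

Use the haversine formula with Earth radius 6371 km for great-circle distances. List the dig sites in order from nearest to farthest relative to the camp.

Distances from the camp:
K1 20.923°N, 54.297°W: 163.8 km
K0 21.531°N, 51.526°W: 216.9 km
K2 15.529°N, 48.021°W: 732.1 km
K3 27.782°N, 50.701°W: 882.0 km

K1, K0, K2, K3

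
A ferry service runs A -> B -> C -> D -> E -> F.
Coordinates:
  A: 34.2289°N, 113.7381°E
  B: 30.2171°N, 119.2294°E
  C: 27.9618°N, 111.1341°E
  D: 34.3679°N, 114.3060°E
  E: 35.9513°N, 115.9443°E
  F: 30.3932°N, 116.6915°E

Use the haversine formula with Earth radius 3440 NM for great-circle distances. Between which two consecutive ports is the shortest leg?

Leg distances:
A→B: 368.4 NM
B→C: 445.7 NM
C→D: 417.6 NM
D→E: 124.5 NM
E→F: 335.8 NM
The shortest leg is D–E at 124.5 NM.

D–E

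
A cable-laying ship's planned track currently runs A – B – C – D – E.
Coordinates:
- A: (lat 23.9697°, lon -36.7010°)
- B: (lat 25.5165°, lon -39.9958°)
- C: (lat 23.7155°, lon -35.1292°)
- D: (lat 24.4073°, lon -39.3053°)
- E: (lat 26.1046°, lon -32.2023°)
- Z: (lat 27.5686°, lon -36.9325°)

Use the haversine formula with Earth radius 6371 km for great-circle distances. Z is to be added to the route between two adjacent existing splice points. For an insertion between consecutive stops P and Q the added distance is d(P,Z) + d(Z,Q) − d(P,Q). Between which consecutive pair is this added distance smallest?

Added distance for inserting Z between each consecutive pair:
A–B: 407.0 km
B–C: 314.5 km
C–D: 458.1 km
D–E: 182.0 km
Smallest added distance is 182.0 km, inserting between D and E.

between D and E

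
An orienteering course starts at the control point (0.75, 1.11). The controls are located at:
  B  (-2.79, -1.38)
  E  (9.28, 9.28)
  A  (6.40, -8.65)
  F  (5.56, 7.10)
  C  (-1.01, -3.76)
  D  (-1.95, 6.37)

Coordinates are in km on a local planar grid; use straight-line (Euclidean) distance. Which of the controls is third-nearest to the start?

Distances from the start ((0.75, 1.11)):
B: 4.3 km
C: 5.2 km
D: 5.9 km
F: 7.7 km
A: 11.3 km
E: 11.8 km
The third-nearest is D at 5.9 km.

D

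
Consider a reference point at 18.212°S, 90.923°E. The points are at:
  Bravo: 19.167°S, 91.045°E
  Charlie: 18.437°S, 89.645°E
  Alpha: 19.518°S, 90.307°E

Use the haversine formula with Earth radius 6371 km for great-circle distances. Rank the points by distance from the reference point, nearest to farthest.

Bravo, Charlie, Alpha

Distances from the reference point:
Bravo 19.167°S, 91.045°E: 107.0 km
Charlie 18.437°S, 89.645°E: 137.2 km
Alpha 19.518°S, 90.307°E: 159.0 km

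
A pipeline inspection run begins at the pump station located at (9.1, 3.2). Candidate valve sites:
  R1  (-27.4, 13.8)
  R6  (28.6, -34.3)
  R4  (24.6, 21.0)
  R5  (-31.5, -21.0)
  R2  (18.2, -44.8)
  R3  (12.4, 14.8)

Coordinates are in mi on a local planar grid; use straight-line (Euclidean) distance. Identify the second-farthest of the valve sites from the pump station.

Distance to each, sorted:
R2: 48.9 mi
R5: 47.3 mi
R6: 42.3 mi
R1: 38.0 mi
R4: 23.6 mi
R3: 12.1 mi
The second-farthest is R5 at 47.3 mi.

R5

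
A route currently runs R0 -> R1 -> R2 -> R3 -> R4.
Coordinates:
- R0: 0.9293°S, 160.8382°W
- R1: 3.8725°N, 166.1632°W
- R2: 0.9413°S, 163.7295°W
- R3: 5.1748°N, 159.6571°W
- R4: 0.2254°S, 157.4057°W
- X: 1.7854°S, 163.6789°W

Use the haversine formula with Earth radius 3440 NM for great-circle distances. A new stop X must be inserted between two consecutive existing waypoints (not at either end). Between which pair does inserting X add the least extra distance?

Added distance for inserting X between each consecutive pair:
R0–R1: 118.7 NM
R1–R2: 97.9 NM
R2–R3: 92.3 NM
R3–R4: 519.3 NM
Smallest added distance is 92.3 NM, inserting between R2 and R3.

between R2 and R3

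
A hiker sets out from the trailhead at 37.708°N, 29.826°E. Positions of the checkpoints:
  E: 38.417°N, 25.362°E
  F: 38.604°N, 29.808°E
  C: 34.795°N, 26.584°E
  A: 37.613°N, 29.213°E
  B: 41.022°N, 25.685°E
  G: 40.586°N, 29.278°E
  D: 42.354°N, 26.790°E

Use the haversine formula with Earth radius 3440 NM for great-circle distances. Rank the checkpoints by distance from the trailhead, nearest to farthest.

Distance from the trailhead at 37.708°N, 29.826°E to each:
A 37.613°N, 29.213°E: 29.7 NM
F 38.604°N, 29.808°E: 53.8 NM
G 40.586°N, 29.278°E: 174.7 NM
E 38.417°N, 25.362°E: 215.2 NM
C 34.795°N, 26.584°E: 235.0 NM
B 41.022°N, 25.685°E: 276.6 NM
D 42.354°N, 26.790°E: 311.9 NM

A, F, G, E, C, B, D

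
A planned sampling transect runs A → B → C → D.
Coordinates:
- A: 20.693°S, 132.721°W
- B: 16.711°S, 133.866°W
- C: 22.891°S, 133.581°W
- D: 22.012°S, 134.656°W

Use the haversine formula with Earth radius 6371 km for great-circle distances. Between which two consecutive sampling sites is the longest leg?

Leg distances:
A→B: 458.9 km
B→C: 687.8 km
C→D: 147.5 km
The longest leg is B–C at 687.8 km.

B–C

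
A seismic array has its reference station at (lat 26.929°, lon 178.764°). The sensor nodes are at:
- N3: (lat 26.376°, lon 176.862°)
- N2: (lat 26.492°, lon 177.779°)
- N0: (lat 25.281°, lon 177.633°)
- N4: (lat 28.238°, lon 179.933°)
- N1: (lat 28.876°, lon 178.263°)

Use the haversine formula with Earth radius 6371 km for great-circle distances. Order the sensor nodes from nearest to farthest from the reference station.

Distance from the reference station at (lat 26.929°, lon 178.764°) to each:
N2 (lat 26.492°, lon 177.779°): 109.2 km
N4 (lat 28.238°, lon 179.933°): 185.6 km
N3 (lat 26.376°, lon 176.862°): 198.8 km
N0 (lat 25.281°, lon 177.633°): 215.2 km
N1 (lat 28.876°, lon 178.263°): 222.0 km

N2, N4, N3, N0, N1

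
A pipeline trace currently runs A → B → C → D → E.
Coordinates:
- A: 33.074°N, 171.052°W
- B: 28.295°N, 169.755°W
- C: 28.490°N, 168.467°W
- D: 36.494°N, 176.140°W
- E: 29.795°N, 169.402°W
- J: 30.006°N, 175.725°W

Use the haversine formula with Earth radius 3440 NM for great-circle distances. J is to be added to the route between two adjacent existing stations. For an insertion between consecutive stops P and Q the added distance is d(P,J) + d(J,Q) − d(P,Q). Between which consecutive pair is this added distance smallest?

between C and D

Added distance for inserting J between each consecutive pair:
A–B: 336.6 NM
B–C: 651.3 NM
C–D: 163.5 NM
D–E: 193.9 NM
Smallest added distance is 163.5 NM, inserting between C and D.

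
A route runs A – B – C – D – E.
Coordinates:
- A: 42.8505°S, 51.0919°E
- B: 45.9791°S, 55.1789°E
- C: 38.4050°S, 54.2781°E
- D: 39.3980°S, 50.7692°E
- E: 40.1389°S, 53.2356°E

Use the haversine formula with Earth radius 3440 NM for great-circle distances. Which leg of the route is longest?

Leg distances:
A→B: 256.8 NM
B→C: 456.5 NM
C→D: 174.4 NM
D→E: 122.2 NM
The longest leg is B–C at 456.5 NM.

B–C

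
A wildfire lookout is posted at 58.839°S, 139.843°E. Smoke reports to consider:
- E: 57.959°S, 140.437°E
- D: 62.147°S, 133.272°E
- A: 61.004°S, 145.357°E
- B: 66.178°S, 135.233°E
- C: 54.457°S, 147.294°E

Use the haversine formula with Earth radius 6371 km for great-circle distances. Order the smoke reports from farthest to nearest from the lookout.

B, C, D, A, E

Distance from the lookout at 58.839°S, 139.843°E to each:
B 66.178°S, 135.233°E: 849.1 km
C 54.457°S, 147.294°E: 666.3 km
D 62.147°S, 133.272°E: 514.1 km
A 61.004°S, 145.357°E: 390.1 km
E 57.959°S, 140.437°E: 103.8 km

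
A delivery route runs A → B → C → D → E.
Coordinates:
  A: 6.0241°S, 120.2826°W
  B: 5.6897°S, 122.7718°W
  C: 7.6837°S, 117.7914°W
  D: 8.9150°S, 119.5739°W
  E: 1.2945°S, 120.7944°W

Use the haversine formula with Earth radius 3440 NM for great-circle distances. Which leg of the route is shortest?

C–D

Leg distances:
A→B: 150.0 NM
B→C: 320.2 NM
C→D: 129.1 NM
D→E: 463.3 NM
The shortest leg is C–D at 129.1 NM.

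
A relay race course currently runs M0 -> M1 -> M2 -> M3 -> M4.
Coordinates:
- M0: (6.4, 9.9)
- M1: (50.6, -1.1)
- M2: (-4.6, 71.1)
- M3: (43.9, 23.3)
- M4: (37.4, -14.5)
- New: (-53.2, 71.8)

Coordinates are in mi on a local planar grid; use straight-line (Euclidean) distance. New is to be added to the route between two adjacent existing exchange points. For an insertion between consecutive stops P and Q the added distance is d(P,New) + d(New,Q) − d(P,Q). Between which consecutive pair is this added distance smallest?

Added distance for inserting New between each consecutive pair:
M0–M1: 167.2 mi
M1–M2: 84.6 mi
M2–M3: 89.0 mi
M3–M4: 195.3 mi
Smallest added distance is 84.6 mi, inserting between M1 and M2.

between M1 and M2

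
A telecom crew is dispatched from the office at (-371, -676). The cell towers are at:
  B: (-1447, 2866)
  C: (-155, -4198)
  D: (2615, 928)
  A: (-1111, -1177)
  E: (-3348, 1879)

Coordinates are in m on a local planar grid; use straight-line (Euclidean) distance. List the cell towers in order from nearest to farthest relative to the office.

A, D, C, B, E

Distances from the office:
A (-1111, -1177): 893.6 m
D (2615, 928): 3389.5 m
C (-155, -4198): 3528.6 m
B (-1447, 2866): 3701.8 m
E (-3348, 1879): 3923.1 m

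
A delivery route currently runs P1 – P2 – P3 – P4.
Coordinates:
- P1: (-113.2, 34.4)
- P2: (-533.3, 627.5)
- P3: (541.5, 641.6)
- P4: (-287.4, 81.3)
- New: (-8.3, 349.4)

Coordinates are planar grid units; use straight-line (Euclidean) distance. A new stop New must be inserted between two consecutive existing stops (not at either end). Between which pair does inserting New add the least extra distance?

Added distance for inserting New between each consecutive pair:
P1–P2: 199.3
P2–P3: 141.8
P3–P4: 9.1
Smallest added distance is 9.1, inserting between P3 and P4.

between P3 and P4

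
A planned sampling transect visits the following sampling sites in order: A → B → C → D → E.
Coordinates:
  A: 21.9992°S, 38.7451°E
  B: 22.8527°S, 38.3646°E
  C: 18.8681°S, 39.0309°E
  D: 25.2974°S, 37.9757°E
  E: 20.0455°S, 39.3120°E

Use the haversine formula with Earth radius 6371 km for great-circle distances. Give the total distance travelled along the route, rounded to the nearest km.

Leg distances:
A→B: 102.6 km  (cumulative 102.6 km)
B→C: 448.4 km  (cumulative 551.1 km)
C→D: 723.1 km  (cumulative 1274.2 km)
D→E: 599.8 km  (cumulative 1874.0 km)
Total route length ≈ 1874 km.

1874 km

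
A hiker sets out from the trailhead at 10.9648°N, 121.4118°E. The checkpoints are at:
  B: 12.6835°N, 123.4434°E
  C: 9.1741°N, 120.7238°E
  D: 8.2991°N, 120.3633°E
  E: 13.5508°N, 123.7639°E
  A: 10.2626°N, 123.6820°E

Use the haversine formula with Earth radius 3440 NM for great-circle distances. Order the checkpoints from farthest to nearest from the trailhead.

E, D, B, A, C

Computing each great-circle distance from 10.9648°N, 121.4118°E:
E 13.5508°N, 123.7639°E: 207.7 NM
D 8.2991°N, 120.3633°E: 171.7 NM
B 12.6835°N, 123.4434°E: 157.8 NM
A 10.2626°N, 123.6820°E: 140.4 NM
C 9.1741°N, 120.7238°E: 114.9 NM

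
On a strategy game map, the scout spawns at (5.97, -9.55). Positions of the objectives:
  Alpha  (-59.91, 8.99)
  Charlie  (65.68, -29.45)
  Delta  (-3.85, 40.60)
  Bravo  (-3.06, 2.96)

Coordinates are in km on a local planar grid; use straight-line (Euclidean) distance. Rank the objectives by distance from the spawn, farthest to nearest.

Distance from the spawn at (5.97, -9.55) to each:
Alpha (-59.91, 8.99): 68.4 km
Charlie (65.68, -29.45): 62.9 km
Delta (-3.85, 40.60): 51.1 km
Bravo (-3.06, 2.96): 15.4 km

Alpha, Charlie, Delta, Bravo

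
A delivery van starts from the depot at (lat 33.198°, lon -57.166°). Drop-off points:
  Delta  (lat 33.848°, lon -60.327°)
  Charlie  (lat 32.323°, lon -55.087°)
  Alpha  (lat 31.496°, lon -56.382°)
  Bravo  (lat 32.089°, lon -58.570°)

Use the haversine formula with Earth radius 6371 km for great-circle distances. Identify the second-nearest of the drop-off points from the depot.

Distance to each, sorted:
Bravo: 180.2 km
Alpha: 203.1 km
Charlie: 217.4 km
Delta: 301.8 km
The second-nearest is Alpha at 203.1 km.

Alpha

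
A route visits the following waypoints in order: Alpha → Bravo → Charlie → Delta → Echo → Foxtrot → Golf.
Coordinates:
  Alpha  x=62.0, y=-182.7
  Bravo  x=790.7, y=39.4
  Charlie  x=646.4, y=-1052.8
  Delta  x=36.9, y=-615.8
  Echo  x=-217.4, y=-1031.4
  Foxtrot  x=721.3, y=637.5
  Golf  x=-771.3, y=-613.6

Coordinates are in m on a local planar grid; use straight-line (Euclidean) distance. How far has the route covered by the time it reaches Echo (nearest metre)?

Leg distances:
Alpha→Bravo: 761.8 m  (cumulative 761.8 m)
Bravo→Charlie: 1101.7 m  (cumulative 1863.5 m)
Charlie→Delta: 750.0 m  (cumulative 2613.5 m)
Delta→Echo: 487.2 m  (cumulative 3100.7 m)
Cumulative distance at Echo ≈ 3101 m.

3101 m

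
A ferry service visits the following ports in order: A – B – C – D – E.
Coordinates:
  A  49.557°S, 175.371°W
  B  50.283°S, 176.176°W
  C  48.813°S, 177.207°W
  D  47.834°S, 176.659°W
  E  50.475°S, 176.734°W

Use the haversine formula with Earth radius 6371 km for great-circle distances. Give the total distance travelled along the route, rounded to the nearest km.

689 km

Leg distances:
A→B: 99.2 km  (cumulative 99.2 km)
B→C: 179.6 km  (cumulative 278.8 km)
C→D: 116.2 km  (cumulative 394.9 km)
D→E: 293.7 km  (cumulative 688.6 km)
Total route length ≈ 689 km.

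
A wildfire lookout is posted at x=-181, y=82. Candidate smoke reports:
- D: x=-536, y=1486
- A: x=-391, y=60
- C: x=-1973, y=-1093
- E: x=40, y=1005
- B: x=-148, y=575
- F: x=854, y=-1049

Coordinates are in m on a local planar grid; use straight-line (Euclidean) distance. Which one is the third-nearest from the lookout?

E

Distance to each, sorted:
A: 211.1 m
B: 494.1 m
E: 949.1 m
D: 1448.2 m
F: 1533.1 m
C: 2142.9 m
The third-nearest is E at 949.1 m.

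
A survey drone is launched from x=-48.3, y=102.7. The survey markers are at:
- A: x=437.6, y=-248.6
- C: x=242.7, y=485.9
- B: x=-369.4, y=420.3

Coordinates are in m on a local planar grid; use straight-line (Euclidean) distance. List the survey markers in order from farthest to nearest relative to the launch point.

Computing each straight-line distance from x=-48.3, y=102.7:
A x=437.6, y=-248.6: 599.6 m
C x=242.7, y=485.9: 481.2 m
B x=-369.4, y=420.3: 451.6 m

A, C, B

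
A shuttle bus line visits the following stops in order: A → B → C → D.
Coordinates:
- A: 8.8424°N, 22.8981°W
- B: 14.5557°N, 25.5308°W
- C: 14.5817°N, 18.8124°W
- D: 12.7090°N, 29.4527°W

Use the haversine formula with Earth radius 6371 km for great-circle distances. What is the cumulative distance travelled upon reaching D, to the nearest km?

Leg distances:
A→B: 696.9 km  (cumulative 696.9 km)
B→C: 723.0 km  (cumulative 1419.9 km)
C→D: 1168.3 km  (cumulative 2588.2 km)
Cumulative distance at D ≈ 2588 km.

2588 km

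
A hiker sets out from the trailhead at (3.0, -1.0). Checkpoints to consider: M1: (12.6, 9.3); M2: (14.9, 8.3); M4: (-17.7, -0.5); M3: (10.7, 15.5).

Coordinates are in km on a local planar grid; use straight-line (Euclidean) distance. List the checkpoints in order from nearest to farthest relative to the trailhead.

M1, M2, M3, M4

Distances from the trailhead:
M1 (12.6, 9.3): 14.1 km
M2 (14.9, 8.3): 15.1 km
M3 (10.7, 15.5): 18.2 km
M4 (-17.7, -0.5): 20.7 km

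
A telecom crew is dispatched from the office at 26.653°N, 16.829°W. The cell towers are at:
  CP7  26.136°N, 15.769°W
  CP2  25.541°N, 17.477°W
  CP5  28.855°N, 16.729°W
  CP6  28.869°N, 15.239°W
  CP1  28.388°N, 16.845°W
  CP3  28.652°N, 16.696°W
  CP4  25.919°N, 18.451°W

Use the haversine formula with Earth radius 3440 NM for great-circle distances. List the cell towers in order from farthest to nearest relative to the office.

Computing each great-circle distance from 26.653°N, 16.829°W:
CP6 28.869°N, 15.239°W: 157.6 NM
CP5 28.855°N, 16.729°W: 132.3 NM
CP3 28.652°N, 16.696°W: 120.2 NM
CP1 28.388°N, 16.845°W: 104.2 NM
CP4 25.919°N, 18.451°W: 97.8 NM
CP2 25.541°N, 17.477°W: 75.4 NM
CP7 26.136°N, 15.769°W: 64.9 NM

CP6, CP5, CP3, CP1, CP4, CP2, CP7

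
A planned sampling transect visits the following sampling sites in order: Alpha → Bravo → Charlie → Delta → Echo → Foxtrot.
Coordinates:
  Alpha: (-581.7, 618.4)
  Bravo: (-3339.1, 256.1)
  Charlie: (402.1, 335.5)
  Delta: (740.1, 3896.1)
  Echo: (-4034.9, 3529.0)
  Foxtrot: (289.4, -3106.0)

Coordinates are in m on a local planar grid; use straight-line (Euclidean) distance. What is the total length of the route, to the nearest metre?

22809 m

Leg distances:
Alpha→Bravo: 2781.1 m  (cumulative 2781.1 m)
Bravo→Charlie: 3742.0 m  (cumulative 6523.1 m)
Charlie→Delta: 3576.6 m  (cumulative 10099.7 m)
Delta→Echo: 4789.1 m  (cumulative 14888.8 m)
Echo→Foxtrot: 7919.8 m  (cumulative 22808.6 m)
Total route length ≈ 22809 m.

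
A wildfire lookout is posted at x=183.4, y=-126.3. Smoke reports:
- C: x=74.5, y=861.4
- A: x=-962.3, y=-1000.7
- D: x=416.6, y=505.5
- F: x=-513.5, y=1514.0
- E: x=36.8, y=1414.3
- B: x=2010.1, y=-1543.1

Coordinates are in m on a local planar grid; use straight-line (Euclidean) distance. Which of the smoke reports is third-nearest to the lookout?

A

Distances from the lookout (x=183.4, y=-126.3):
D: 673.5 m
C: 993.7 m
A: 1441.3 m
E: 1547.6 m
F: 1782.2 m
B: 2311.7 m
The third-nearest is A at 1441.3 m.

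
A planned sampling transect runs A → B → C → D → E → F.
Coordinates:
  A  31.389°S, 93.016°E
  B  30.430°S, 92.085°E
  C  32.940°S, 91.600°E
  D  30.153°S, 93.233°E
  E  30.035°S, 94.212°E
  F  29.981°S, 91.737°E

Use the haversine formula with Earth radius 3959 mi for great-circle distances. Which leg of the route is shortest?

D–E

Leg distances:
A→B: 86.2 mi
B→C: 175.8 mi
C→D: 215.2 mi
D→E: 59.1 mi
E→F: 148.1 mi
The shortest leg is D–E at 59.1 mi.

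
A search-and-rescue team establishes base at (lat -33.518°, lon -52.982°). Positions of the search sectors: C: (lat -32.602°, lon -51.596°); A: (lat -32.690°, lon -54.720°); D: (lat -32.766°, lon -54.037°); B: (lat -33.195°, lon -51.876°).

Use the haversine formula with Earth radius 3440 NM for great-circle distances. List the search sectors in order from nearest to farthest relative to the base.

B, D, C, A

Distances from the base:
B (lat -33.195°, lon -51.876°): 58.8 NM
D (lat -32.766°, lon -54.037°): 69.7 NM
C (lat -32.602°, lon -51.596°): 88.8 NM
A (lat -32.690°, lon -54.720°): 100.6 NM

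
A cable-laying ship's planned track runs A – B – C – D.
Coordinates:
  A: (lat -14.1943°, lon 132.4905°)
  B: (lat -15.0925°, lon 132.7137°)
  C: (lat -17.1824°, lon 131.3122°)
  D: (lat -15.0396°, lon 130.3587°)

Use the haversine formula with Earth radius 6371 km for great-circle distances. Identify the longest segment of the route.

B–C

Leg distances:
A→B: 102.7 km
B→C: 276.4 km
C→D: 259.1 km
The longest leg is B–C at 276.4 km.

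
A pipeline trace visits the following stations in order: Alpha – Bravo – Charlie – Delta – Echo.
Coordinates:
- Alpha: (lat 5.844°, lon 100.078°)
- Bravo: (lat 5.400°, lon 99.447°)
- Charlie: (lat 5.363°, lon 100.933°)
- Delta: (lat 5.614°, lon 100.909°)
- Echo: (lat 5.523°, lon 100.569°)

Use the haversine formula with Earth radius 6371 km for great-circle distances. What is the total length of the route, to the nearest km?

Leg distances:
Alpha→Bravo: 85.5 km  (cumulative 85.5 km)
Bravo→Charlie: 164.6 km  (cumulative 250.1 km)
Charlie→Delta: 28.0 km  (cumulative 278.1 km)
Delta→Echo: 39.0 km  (cumulative 317.1 km)
Total route length ≈ 317 km.

317 km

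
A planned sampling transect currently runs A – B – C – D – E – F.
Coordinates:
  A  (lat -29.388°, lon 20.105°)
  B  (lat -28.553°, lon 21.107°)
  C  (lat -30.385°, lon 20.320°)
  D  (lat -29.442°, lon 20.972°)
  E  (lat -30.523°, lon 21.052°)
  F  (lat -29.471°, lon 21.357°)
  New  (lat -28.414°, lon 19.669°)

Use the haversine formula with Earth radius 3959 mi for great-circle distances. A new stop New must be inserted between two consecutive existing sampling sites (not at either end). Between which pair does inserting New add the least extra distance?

between A and B

Added distance for inserting New between each consecutive pair:
A–B: 76.5 mi
B–C: 94.4 mi
C–D: 171.8 mi
D–E: 199.0 mi
E–F: 218.4 mi
Smallest added distance is 76.5 mi, inserting between A and B.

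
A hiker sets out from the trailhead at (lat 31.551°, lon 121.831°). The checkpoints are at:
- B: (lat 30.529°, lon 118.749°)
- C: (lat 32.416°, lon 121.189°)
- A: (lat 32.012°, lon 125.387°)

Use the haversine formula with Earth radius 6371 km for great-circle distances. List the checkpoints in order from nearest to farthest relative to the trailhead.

C, B, A

Distance from the trailhead at (lat 31.551°, lon 121.831°) to each:
C (lat 32.416°, lon 121.189°): 113.7 km
B (lat 30.529°, lon 118.749°): 314.8 km
A (lat 32.012°, lon 125.387°): 340.0 km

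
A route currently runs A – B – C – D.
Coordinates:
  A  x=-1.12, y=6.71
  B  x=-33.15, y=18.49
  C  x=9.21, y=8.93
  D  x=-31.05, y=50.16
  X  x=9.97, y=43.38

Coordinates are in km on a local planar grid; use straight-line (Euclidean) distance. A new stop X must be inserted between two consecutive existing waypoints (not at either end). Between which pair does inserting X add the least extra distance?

between C and D

Added distance for inserting X between each consecutive pair:
A–B: 54.0 km
B–C: 40.8 km
C–D: 18.4 km
Smallest added distance is 18.4 km, inserting between C and D.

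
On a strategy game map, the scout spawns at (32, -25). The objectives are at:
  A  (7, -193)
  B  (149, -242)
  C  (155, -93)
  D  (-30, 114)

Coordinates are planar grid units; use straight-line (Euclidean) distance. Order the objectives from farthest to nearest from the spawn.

Computing each straight-line distance from (32, -25):
B (149, -242): 246.5
A (7, -193): 169.8
D (-30, 114): 152.2
C (155, -93): 140.5

B, A, D, C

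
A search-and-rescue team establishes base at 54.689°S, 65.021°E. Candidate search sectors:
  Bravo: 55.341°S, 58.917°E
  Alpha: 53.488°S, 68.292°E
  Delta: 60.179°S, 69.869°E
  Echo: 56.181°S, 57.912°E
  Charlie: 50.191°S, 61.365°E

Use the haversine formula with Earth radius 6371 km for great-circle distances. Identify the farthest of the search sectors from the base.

Distance to each, sorted:
Delta: 675.5 km
Charlie: 558.0 km
Echo: 477.9 km
Bravo: 395.7 km
Alpha: 251.6 km
The farthest is Delta at 675.5 km.

Delta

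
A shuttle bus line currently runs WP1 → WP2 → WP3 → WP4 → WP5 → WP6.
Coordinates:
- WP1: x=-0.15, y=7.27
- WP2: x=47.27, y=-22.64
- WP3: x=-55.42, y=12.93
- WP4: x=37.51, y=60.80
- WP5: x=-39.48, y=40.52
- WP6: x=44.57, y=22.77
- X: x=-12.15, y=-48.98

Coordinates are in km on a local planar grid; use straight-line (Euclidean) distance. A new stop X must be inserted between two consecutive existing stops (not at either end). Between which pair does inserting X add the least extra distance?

Added distance for inserting X between each consecutive pair:
WP1–WP2: 66.4 km
WP2–WP3: 31.9 km
WP3–WP4: 91.5 km
WP4–WP5: 134.5 km
WP5–WP6: 99.1 km
Smallest added distance is 31.9 km, inserting between WP2 and WP3.

between WP2 and WP3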